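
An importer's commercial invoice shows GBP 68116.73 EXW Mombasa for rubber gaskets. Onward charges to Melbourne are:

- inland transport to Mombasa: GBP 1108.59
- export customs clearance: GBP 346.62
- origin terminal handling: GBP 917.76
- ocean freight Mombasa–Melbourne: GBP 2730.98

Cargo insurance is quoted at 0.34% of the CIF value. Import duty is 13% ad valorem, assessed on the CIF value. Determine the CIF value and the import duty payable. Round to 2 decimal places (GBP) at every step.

CIF value: GBP 73470.48; import duty: GBP 9551.16

Let C be the CIF value. C = EXW price + pre-shipment costs + freight + 0.34% × C
C − 0.34% × C = 68116.73 + 1108.59 + 346.62 + 917.76 + 2730.98
0.9966 × C = 73220.68
C = 73220.68 / 0.9966 = 73470.48
Insurance premium = 0.34% × 73470.48 = 249.80
Import duty = 73470.48 × 13% = 9551.16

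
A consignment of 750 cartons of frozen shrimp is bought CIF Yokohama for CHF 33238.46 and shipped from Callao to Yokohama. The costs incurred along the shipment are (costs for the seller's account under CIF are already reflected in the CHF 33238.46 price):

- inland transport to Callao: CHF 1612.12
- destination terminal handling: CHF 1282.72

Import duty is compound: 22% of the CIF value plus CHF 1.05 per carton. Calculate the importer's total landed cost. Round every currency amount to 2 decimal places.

Total landed cost: CHF 42621.14

CIF: the seller pays costs through ocean freight and marine insurance to the destination port.
Already in the invoice (seller's account under CIF): inland to port — exclude.
The CIF price already equals the CIF value: 33238.46
Ad valorem component: 33238.46 × 22% = 7312.46
Specific component: 750 × 1.05 = 787.50
Import duty = 7312.46 + 787.50 = 8099.96
Buyer bears: destination terminal 1282.72 + duty 8099.96 = 9382.68
Landed cost = invoice 33238.46 + 9382.68 = 42621.14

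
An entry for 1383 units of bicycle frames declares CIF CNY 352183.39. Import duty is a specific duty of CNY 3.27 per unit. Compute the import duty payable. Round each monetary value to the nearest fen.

Import duty: CNY 4522.41

Import duty = 1383 × 3.27 = 4522.41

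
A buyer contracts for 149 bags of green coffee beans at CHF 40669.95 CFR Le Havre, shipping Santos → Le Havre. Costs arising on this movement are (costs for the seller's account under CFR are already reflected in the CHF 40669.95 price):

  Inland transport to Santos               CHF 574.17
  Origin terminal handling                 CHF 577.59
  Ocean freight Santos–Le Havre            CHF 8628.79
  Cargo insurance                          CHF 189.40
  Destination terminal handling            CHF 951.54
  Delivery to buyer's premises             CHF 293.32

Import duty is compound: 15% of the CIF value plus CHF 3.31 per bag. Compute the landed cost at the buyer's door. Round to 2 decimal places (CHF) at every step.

Total landed cost: CHF 48726.30

CFR: the seller pays costs through ocean freight to the destination port, but not insurance.
Already in the invoice (seller's account under CFR): inland to port, origin terminal, freight — exclude.
CIF value = CFR price + insurance = 40669.95 + 189.40 = 40859.35
Ad valorem component: 40859.35 × 15% = 6128.90
Specific component: 149 × 3.31 = 493.19
Import duty = 6128.90 + 493.19 = 6622.09
Buyer bears: insurance 189.40 + destination terminal 951.54 + delivery 293.32 + duty 6622.09 = 8056.35
Landed cost = invoice 40669.95 + 8056.35 = 48726.30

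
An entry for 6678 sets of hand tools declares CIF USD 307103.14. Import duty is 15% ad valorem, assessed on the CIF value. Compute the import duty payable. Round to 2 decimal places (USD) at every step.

Import duty: USD 46065.47

Import duty = 307103.14 × 15% = 46065.47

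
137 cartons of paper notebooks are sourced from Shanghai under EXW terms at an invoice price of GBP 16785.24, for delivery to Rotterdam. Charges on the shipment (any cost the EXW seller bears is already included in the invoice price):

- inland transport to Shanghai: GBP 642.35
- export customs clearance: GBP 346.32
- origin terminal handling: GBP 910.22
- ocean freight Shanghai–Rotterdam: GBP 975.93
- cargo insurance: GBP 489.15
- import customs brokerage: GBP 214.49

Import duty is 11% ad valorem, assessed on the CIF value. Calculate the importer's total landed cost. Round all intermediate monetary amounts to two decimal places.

Total landed cost: GBP 22580.11

EXW: the seller makes goods available at their premises; the buyer bears all onward costs.
CIF value = EXW price + inland to port + export clearance + origin terminal + freight + insurance = 16785.24 + 642.35 + 346.32 + 910.22 + 975.93 + 489.15 = 20149.21
Import duty = 20149.21 × 11% = 2216.41
Buyer bears: inland to port 642.35 + export clearance 346.32 + origin terminal 910.22 + freight 975.93 + insurance 489.15 + brokerage 214.49 + duty 2216.41 = 5794.87
Landed cost = invoice 16785.24 + 5794.87 = 22580.11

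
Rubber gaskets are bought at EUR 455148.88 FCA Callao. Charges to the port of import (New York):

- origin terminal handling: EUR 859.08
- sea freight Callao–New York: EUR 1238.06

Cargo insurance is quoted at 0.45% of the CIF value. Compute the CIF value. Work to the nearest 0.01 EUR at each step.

CIF value: EUR 459312.93

Let C be the CIF value. C = FCA price + pre-shipment costs + freight + 0.45% × C
C − 0.45% × C = 455148.88 + 859.08 + 1238.06
0.9955 × C = 457246.02
C = 457246.02 / 0.9955 = 459312.93
Insurance premium = 0.45% × 459312.93 = 2066.91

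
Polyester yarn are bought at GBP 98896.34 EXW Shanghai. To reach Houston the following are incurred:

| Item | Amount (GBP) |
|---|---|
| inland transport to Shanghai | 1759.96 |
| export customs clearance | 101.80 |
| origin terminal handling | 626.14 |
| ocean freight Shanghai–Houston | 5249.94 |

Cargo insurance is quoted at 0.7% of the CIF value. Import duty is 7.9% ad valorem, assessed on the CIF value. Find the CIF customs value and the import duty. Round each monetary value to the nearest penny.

CIF value: GBP 107385.88; import duty: GBP 8483.48

Let C be the CIF value. C = EXW price + pre-shipment costs + freight + 0.7% × C
C − 0.7% × C = 98896.34 + 1759.96 + 101.80 + 626.14 + 5249.94
0.993 × C = 106634.18
C = 106634.18 / 0.993 = 107385.88
Insurance premium = 0.7% × 107385.88 = 751.70
Import duty = 107385.88 × 7.9% = 8483.48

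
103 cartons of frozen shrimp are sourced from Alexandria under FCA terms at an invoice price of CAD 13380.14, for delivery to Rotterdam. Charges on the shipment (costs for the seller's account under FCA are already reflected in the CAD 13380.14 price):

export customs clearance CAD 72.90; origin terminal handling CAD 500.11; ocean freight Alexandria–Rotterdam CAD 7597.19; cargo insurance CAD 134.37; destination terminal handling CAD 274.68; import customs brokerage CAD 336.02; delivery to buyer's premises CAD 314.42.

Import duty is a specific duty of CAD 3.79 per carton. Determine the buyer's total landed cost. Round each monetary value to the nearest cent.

FCA: the seller delivers export-cleared goods to the carrier; the buyer bears costs from that point.
Already in the invoice (seller's account under FCA): export clearance — exclude.
CIF value = FCA price + origin terminal + freight + insurance = 13380.14 + 500.11 + 7597.19 + 134.37 = 21611.81
Import duty = 103 × 3.79 = 390.37
Buyer bears: origin terminal 500.11 + freight 7597.19 + insurance 134.37 + destination terminal 274.68 + brokerage 336.02 + delivery 314.42 + duty 390.37 = 9547.16
Landed cost = invoice 13380.14 + 9547.16 = 22927.30

Total landed cost: CAD 22927.30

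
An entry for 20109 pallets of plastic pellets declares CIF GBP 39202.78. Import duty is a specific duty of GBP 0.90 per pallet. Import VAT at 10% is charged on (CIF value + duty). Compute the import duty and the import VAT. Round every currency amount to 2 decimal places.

Import duty: GBP 18098.10; import VAT: GBP 5730.09

Import duty = 20109 × 0.90 = 18098.10
VAT base = CIF + duty = 39202.78 + 18098.10 = 57300.88
Import VAT = 57300.88 × 10% = 5730.09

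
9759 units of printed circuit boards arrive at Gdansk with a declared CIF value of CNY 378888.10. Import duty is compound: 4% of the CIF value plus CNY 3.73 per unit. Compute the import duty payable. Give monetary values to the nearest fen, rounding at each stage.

Ad valorem component: 378888.10 × 4% = 15155.52
Specific component: 9759 × 3.73 = 36401.07
Import duty = 15155.52 + 36401.07 = 51556.59

Import duty: CNY 51556.59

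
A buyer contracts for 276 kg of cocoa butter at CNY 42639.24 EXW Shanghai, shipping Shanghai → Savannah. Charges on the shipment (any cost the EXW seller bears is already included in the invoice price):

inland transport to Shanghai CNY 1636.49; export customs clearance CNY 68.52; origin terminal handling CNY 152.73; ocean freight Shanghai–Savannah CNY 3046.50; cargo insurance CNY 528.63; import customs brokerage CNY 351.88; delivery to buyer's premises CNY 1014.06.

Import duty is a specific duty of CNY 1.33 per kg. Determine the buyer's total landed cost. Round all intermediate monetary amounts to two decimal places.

EXW: the seller makes goods available at their premises; the buyer bears all onward costs.
CIF value = EXW price + inland to port + export clearance + origin terminal + freight + insurance = 42639.24 + 1636.49 + 68.52 + 152.73 + 3046.50 + 528.63 = 48072.11
Import duty = 276 × 1.33 = 367.08
Buyer bears: inland to port 1636.49 + export clearance 68.52 + origin terminal 152.73 + freight 3046.50 + insurance 528.63 + brokerage 351.88 + delivery 1014.06 + duty 367.08 = 7165.89
Landed cost = invoice 42639.24 + 7165.89 = 49805.13

Total landed cost: CNY 49805.13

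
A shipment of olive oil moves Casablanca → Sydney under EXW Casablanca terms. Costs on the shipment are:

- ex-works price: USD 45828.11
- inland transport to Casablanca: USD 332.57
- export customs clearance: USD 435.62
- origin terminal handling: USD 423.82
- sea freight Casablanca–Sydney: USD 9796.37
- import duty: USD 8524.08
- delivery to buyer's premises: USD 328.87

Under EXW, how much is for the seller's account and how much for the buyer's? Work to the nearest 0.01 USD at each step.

EXW: the seller makes goods available at their premises; the buyer bears all onward costs.
Seller's account: goods 45828.11 = 45828.11
Buyer's account: inland to port 332.57 + export clearance 435.62 + origin terminal 423.82 + freight 9796.37 + duty 8524.08 + delivery 328.87 = 19841.33

Seller: USD 45828.11; buyer: USD 19841.33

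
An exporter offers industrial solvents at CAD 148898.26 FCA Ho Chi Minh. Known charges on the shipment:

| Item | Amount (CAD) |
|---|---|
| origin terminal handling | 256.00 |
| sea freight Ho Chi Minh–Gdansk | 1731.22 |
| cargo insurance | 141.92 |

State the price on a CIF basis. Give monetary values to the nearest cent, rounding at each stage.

CIF price: CAD 151027.40

From FCA to CIF, the seller additionally bears: origin terminal, freight, insurance.
CIF price = 148898.26 + 256.00 + 1731.22 + 141.92 = 151027.40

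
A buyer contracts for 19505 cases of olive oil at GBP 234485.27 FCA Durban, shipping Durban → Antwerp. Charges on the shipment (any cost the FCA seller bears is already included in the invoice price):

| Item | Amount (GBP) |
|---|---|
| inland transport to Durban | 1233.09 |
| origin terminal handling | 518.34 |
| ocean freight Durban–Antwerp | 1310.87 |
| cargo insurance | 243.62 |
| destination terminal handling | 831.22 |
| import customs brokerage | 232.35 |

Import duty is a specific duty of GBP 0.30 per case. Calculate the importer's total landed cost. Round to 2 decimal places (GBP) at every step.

Total landed cost: GBP 243473.17

FCA: the seller delivers export-cleared goods to the carrier; the buyer bears costs from that point.
Already in the invoice (seller's account under FCA): inland to port — exclude.
CIF value = FCA price + origin terminal + freight + insurance = 234485.27 + 518.34 + 1310.87 + 243.62 = 236558.10
Import duty = 19505 × 0.30 = 5851.50
Buyer bears: origin terminal 518.34 + freight 1310.87 + insurance 243.62 + destination terminal 831.22 + brokerage 232.35 + duty 5851.50 = 8987.90
Landed cost = invoice 234485.27 + 8987.90 = 243473.17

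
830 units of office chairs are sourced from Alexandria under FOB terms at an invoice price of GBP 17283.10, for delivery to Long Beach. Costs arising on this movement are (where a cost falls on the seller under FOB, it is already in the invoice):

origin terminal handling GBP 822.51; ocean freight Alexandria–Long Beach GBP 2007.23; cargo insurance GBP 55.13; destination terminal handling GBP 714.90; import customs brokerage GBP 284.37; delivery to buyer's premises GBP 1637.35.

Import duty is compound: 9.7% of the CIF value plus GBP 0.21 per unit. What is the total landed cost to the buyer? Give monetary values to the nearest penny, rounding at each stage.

FOB: the seller bears costs until goods are on board at the origin port; the buyer bears freight, insurance and all costs thereafter.
Already in the invoice (seller's account under FOB): origin terminal — exclude.
CIF value = FOB price + freight + insurance = 17283.10 + 2007.23 + 55.13 = 19345.46
Ad valorem component: 19345.46 × 9.7% = 1876.51
Specific component: 830 × 0.21 = 174.30
Import duty = 1876.51 + 174.30 = 2050.81
Buyer bears: freight 2007.23 + insurance 55.13 + destination terminal 714.90 + brokerage 284.37 + delivery 1637.35 + duty 2050.81 = 6749.79
Landed cost = invoice 17283.10 + 6749.79 = 24032.89

Total landed cost: GBP 24032.89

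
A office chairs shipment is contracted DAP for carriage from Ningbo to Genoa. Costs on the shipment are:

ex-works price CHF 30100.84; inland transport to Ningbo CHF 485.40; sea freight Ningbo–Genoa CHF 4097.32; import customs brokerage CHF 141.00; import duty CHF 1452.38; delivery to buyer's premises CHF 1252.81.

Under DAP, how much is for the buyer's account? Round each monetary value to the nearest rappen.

DAP: the seller bears all costs to the named destination except import duty and clearance.
Seller's account: goods 30100.84 + inland to port 485.40 + freight 4097.32 + delivery 1252.81 = 35936.37
Buyer's account: brokerage 141.00 + duty 1452.38 = 1593.38

Buyer's account: CHF 1593.38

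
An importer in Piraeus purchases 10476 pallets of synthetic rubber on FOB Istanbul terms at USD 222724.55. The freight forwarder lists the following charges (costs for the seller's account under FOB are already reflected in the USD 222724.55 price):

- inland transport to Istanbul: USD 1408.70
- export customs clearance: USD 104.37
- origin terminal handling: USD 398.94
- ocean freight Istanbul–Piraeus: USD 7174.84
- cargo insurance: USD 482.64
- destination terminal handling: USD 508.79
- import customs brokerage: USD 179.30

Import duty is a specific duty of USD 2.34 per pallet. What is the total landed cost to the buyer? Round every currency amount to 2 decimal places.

Total landed cost: USD 255583.96

FOB: the seller bears costs until goods are on board at the origin port; the buyer bears freight, insurance and all costs thereafter.
Already in the invoice (seller's account under FOB): inland to port, export clearance, origin terminal — exclude.
CIF value = FOB price + freight + insurance = 222724.55 + 7174.84 + 482.64 = 230382.03
Import duty = 10476 × 2.34 = 24513.84
Buyer bears: freight 7174.84 + insurance 482.64 + destination terminal 508.79 + brokerage 179.30 + duty 24513.84 = 32859.41
Landed cost = invoice 222724.55 + 32859.41 = 255583.96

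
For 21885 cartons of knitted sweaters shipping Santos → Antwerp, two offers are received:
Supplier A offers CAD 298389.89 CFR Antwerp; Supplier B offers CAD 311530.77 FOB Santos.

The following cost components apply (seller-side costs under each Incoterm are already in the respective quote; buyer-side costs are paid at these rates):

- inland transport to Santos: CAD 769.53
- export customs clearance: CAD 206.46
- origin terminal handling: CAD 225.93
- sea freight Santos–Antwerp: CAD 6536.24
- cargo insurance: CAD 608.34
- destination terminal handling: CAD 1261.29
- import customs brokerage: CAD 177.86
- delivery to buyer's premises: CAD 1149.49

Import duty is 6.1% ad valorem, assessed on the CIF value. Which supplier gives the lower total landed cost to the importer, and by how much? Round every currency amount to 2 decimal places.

Supplier A (CFR):
CIF value = CFR price + insurance = 298389.89 + 608.34 = 298998.23
Import duty = 298998.23 × 6.1% = 18238.89
Buyer bears (A): 608.34 + 1261.29 + 177.86 + 1149.49 = 3196.98
Landed cost (A) = invoice 298389.89 + 3196.98 + duty 18238.89 = 319825.76
Supplier B (FOB):
CIF value = FOB price + freight + insurance = 311530.77 + 6536.24 + 608.34 = 318675.35
Import duty = 318675.35 × 6.1% = 19439.20
Buyer bears (B): 6536.24 + 608.34 + 1261.29 + 177.86 + 1149.49 = 9733.22
Landed cost (B) = invoice 311530.77 + 9733.22 + duty 19439.20 = 340703.19
Difference = |319825.76 − 340703.19| = 20877.43

Supplier A is cheaper by CAD 20877.43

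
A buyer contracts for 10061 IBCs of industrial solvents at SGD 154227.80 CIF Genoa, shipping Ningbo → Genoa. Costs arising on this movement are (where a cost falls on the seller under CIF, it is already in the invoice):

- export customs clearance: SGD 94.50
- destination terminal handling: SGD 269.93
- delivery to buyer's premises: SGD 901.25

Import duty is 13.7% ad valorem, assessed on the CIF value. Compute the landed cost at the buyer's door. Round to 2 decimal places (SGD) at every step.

CIF: the seller pays costs through ocean freight and marine insurance to the destination port.
Already in the invoice (seller's account under CIF): export clearance — exclude.
The CIF price already equals the CIF value: 154227.80
Import duty = 154227.80 × 13.7% = 21129.21
Buyer bears: destination terminal 269.93 + delivery 901.25 + duty 21129.21 = 22300.39
Landed cost = invoice 154227.80 + 22300.39 = 176528.19

Total landed cost: SGD 176528.19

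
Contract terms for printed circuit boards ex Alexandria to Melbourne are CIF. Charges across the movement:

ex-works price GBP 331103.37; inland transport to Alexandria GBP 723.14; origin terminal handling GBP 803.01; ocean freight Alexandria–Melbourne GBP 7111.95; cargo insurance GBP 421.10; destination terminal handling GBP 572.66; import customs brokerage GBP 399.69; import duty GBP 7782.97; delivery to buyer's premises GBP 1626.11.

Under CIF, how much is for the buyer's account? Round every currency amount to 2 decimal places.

Buyer's account: GBP 10381.43

CIF: the seller pays costs through ocean freight and marine insurance to the destination port.
Seller's account: goods 331103.37 + inland to port 723.14 + origin terminal 803.01 + freight 7111.95 + insurance 421.10 = 340162.57
Buyer's account: destination terminal 572.66 + brokerage 399.69 + duty 7782.97 + delivery 1626.11 = 10381.43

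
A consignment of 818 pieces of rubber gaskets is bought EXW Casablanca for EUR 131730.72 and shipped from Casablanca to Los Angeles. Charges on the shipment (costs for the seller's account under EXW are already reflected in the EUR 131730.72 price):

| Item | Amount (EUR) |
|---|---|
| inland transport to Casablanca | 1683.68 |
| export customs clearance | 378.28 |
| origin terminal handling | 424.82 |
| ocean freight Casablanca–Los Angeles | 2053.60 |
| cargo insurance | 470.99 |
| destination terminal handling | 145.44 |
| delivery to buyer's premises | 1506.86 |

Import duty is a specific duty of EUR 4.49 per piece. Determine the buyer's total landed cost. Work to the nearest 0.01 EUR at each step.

Total landed cost: EUR 142067.21

EXW: the seller makes goods available at their premises; the buyer bears all onward costs.
CIF value = EXW price + inland to port + export clearance + origin terminal + freight + insurance = 131730.72 + 1683.68 + 378.28 + 424.82 + 2053.60 + 470.99 = 136742.09
Import duty = 818 × 4.49 = 3672.82
Buyer bears: inland to port 1683.68 + export clearance 378.28 + origin terminal 424.82 + freight 2053.60 + insurance 470.99 + destination terminal 145.44 + delivery 1506.86 + duty 3672.82 = 10336.49
Landed cost = invoice 131730.72 + 10336.49 = 142067.21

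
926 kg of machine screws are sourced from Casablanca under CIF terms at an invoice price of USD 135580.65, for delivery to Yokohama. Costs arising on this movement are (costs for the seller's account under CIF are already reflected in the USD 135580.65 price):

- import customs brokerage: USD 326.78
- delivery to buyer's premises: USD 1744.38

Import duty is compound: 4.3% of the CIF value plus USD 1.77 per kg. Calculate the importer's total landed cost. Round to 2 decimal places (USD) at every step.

CIF: the seller pays costs through ocean freight and marine insurance to the destination port.
The CIF price already equals the CIF value: 135580.65
Ad valorem component: 135580.65 × 4.3% = 5829.97
Specific component: 926 × 1.77 = 1639.02
Import duty = 5829.97 + 1639.02 = 7468.99
Buyer bears: brokerage 326.78 + delivery 1744.38 + duty 7468.99 = 9540.15
Landed cost = invoice 135580.65 + 9540.15 = 145120.80

Total landed cost: USD 145120.80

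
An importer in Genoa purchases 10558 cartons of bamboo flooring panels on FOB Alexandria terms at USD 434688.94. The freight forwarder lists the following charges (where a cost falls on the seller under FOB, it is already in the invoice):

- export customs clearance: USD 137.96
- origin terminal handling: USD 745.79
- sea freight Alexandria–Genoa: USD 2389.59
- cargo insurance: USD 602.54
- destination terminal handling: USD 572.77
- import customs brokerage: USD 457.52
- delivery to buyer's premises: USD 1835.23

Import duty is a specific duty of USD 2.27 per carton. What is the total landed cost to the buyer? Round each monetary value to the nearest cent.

FOB: the seller bears costs until goods are on board at the origin port; the buyer bears freight, insurance and all costs thereafter.
Already in the invoice (seller's account under FOB): export clearance, origin terminal — exclude.
CIF value = FOB price + freight + insurance = 434688.94 + 2389.59 + 602.54 = 437681.07
Import duty = 10558 × 2.27 = 23966.66
Buyer bears: freight 2389.59 + insurance 602.54 + destination terminal 572.77 + brokerage 457.52 + delivery 1835.23 + duty 23966.66 = 29824.31
Landed cost = invoice 434688.94 + 29824.31 = 464513.25

Total landed cost: USD 464513.25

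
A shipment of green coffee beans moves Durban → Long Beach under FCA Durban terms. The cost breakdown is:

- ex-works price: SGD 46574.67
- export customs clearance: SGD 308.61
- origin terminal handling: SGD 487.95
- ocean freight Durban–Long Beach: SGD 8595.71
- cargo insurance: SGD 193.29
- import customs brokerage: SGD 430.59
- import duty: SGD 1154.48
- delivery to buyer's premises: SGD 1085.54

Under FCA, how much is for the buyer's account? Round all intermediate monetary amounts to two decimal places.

FCA: the seller delivers export-cleared goods to the carrier; the buyer bears costs from that point.
Seller's account: goods 46574.67 + export clearance 308.61 = 46883.28
Buyer's account: origin terminal 487.95 + freight 8595.71 + insurance 193.29 + brokerage 430.59 + duty 1154.48 + delivery 1085.54 = 11947.56

Buyer's account: SGD 11947.56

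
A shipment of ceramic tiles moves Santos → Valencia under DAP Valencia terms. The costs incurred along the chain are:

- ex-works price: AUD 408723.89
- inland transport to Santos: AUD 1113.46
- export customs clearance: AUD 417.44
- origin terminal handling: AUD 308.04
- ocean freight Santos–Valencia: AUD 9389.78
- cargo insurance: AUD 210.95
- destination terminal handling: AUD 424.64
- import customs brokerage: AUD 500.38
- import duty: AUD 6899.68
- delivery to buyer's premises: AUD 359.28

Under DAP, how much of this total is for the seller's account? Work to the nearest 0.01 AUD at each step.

Seller's account: AUD 420947.48

DAP: the seller bears all costs to the named destination except import duty and clearance.
Seller's account: goods 408723.89 + inland to port 1113.46 + export clearance 417.44 + origin terminal 308.04 + freight 9389.78 + insurance 210.95 + destination terminal 424.64 + delivery 359.28 = 420947.48
Buyer's account: brokerage 500.38 + duty 6899.68 = 7400.06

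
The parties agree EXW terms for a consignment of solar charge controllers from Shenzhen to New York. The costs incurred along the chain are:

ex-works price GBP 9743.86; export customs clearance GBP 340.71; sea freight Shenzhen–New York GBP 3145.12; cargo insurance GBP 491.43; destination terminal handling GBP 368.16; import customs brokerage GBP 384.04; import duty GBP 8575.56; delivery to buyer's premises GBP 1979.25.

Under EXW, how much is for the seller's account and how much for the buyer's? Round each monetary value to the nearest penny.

Seller: GBP 9743.86; buyer: GBP 15284.27

EXW: the seller makes goods available at their premises; the buyer bears all onward costs.
Seller's account: goods 9743.86 = 9743.86
Buyer's account: export clearance 340.71 + freight 3145.12 + insurance 491.43 + destination terminal 368.16 + brokerage 384.04 + duty 8575.56 + delivery 1979.25 = 15284.27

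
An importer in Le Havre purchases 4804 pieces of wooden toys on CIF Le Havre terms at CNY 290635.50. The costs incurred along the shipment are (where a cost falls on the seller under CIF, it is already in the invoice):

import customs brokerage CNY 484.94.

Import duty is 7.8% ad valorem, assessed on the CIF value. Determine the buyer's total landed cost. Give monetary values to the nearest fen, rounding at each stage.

Total landed cost: CNY 313790.01

CIF: the seller pays costs through ocean freight and marine insurance to the destination port.
The CIF price already equals the CIF value: 290635.50
Import duty = 290635.50 × 7.8% = 22669.57
Buyer bears: brokerage 484.94 + duty 22669.57 = 23154.51
Landed cost = invoice 290635.50 + 23154.51 = 313790.01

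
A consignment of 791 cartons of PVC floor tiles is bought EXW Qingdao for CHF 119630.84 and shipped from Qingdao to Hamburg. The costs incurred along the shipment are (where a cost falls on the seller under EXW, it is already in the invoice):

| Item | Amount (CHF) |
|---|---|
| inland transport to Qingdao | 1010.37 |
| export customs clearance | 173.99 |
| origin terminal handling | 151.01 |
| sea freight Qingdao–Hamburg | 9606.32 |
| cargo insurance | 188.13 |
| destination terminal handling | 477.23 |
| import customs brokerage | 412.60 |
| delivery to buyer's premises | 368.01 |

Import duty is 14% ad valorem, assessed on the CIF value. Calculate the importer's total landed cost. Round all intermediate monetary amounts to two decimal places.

EXW: the seller makes goods available at their premises; the buyer bears all onward costs.
CIF value = EXW price + inland to port + export clearance + origin terminal + freight + insurance = 119630.84 + 1010.37 + 173.99 + 151.01 + 9606.32 + 188.13 = 130760.66
Import duty = 130760.66 × 14% = 18306.49
Buyer bears: inland to port 1010.37 + export clearance 173.99 + origin terminal 151.01 + freight 9606.32 + insurance 188.13 + destination terminal 477.23 + brokerage 412.60 + delivery 368.01 + duty 18306.49 = 30694.15
Landed cost = invoice 119630.84 + 30694.15 = 150324.99

Total landed cost: CHF 150324.99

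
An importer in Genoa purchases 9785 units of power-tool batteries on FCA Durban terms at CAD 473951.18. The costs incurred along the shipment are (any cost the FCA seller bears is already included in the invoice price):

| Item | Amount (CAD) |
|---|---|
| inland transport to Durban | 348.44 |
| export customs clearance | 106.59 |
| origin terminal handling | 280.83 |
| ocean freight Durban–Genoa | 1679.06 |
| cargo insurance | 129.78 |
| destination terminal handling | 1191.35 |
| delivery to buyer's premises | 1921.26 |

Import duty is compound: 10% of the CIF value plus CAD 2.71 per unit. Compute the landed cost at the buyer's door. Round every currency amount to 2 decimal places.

FCA: the seller delivers export-cleared goods to the carrier; the buyer bears costs from that point.
Already in the invoice (seller's account under FCA): inland to port, export clearance — exclude.
CIF value = FCA price + origin terminal + freight + insurance = 473951.18 + 280.83 + 1679.06 + 129.78 = 476040.85
Ad valorem component: 476040.85 × 10% = 47604.09
Specific component: 9785 × 2.71 = 26517.35
Import duty = 47604.09 + 26517.35 = 74121.44
Buyer bears: origin terminal 280.83 + freight 1679.06 + insurance 129.78 + destination terminal 1191.35 + delivery 1921.26 + duty 74121.44 = 79323.72
Landed cost = invoice 473951.18 + 79323.72 = 553274.90

Total landed cost: CAD 553274.90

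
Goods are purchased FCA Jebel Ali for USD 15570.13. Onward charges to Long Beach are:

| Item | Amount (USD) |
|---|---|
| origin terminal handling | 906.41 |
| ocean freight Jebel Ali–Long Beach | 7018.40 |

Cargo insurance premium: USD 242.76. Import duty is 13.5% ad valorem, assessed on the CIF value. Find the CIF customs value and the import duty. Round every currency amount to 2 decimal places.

CIF value: USD 23737.70; import duty: USD 3204.59

CIF = FCA price + pre-shipment costs + freight + insurance
CIF = 15570.13 + 906.41 + 7018.40 + 242.76 = 23737.70
Import duty = 23737.70 × 13.5% = 3204.59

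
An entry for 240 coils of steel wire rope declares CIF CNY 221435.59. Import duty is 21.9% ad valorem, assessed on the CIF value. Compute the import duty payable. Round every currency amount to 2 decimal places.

Import duty: CNY 48494.39

Import duty = 221435.59 × 21.9% = 48494.39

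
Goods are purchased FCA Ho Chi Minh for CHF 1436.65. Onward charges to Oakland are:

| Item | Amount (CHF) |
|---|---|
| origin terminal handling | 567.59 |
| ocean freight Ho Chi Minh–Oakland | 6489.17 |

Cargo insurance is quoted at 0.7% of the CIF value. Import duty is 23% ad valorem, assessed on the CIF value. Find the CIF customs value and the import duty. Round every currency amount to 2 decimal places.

CIF value: CHF 8553.28; import duty: CHF 1967.25

Let C be the CIF value. C = FCA price + pre-shipment costs + freight + 0.7% × C
C − 0.7% × C = 1436.65 + 567.59 + 6489.17
0.993 × C = 8493.41
C = 8493.41 / 0.993 = 8553.28
Insurance premium = 0.7% × 8553.28 = 59.87
Import duty = 8553.28 × 23% = 1967.25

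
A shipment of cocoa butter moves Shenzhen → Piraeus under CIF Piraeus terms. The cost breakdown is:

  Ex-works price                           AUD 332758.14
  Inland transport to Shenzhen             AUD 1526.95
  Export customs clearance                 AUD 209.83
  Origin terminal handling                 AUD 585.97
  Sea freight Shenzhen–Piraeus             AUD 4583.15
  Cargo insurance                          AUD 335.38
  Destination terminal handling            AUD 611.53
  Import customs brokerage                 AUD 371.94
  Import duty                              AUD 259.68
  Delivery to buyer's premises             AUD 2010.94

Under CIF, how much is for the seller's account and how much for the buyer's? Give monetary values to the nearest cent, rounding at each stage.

Seller: AUD 339999.42; buyer: AUD 3254.09

CIF: the seller pays costs through ocean freight and marine insurance to the destination port.
Seller's account: goods 332758.14 + inland to port 1526.95 + export clearance 209.83 + origin terminal 585.97 + freight 4583.15 + insurance 335.38 = 339999.42
Buyer's account: destination terminal 611.53 + brokerage 371.94 + duty 259.68 + delivery 2010.94 = 3254.09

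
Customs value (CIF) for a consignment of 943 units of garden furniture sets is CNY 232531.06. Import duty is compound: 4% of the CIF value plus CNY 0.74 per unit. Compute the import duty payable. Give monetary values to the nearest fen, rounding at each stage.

Ad valorem component: 232531.06 × 4% = 9301.24
Specific component: 943 × 0.74 = 697.82
Import duty = 9301.24 + 697.82 = 9999.06

Import duty: CNY 9999.06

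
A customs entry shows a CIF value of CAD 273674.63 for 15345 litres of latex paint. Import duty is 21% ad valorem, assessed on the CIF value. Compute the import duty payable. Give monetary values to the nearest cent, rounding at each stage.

Import duty = 273674.63 × 21% = 57471.67

Import duty: CAD 57471.67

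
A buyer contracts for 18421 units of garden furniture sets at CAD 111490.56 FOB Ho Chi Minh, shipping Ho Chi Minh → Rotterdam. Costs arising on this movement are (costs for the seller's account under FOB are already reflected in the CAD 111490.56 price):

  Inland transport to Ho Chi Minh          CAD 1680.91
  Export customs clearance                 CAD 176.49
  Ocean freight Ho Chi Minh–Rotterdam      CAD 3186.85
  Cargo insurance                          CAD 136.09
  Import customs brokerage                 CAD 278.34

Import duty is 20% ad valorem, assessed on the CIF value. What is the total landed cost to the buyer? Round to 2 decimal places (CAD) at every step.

FOB: the seller bears costs until goods are on board at the origin port; the buyer bears freight, insurance and all costs thereafter.
Already in the invoice (seller's account under FOB): inland to port, export clearance — exclude.
CIF value = FOB price + freight + insurance = 111490.56 + 3186.85 + 136.09 = 114813.50
Import duty = 114813.50 × 20% = 22962.70
Buyer bears: freight 3186.85 + insurance 136.09 + brokerage 278.34 + duty 22962.70 = 26563.98
Landed cost = invoice 111490.56 + 26563.98 = 138054.54

Total landed cost: CAD 138054.54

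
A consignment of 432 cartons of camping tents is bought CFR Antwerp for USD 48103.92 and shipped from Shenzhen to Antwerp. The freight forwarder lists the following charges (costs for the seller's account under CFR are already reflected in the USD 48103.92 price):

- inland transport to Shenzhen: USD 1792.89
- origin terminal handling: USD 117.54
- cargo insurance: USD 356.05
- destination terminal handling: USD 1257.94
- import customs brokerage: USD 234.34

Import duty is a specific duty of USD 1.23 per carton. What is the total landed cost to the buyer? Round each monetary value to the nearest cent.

CFR: the seller pays costs through ocean freight to the destination port, but not insurance.
Already in the invoice (seller's account under CFR): inland to port, origin terminal — exclude.
CIF value = CFR price + insurance = 48103.92 + 356.05 = 48459.97
Import duty = 432 × 1.23 = 531.36
Buyer bears: insurance 356.05 + destination terminal 1257.94 + brokerage 234.34 + duty 531.36 = 2379.69
Landed cost = invoice 48103.92 + 2379.69 = 50483.61

Total landed cost: USD 50483.61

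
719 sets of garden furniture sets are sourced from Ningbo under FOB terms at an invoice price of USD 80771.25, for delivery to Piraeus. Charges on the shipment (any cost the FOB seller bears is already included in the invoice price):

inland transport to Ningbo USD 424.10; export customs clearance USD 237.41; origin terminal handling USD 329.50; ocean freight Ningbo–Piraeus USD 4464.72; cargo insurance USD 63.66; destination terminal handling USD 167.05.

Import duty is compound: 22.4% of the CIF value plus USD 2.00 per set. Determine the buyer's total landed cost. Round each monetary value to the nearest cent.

Total landed cost: USD 106011.80

FOB: the seller bears costs until goods are on board at the origin port; the buyer bears freight, insurance and all costs thereafter.
Already in the invoice (seller's account under FOB): inland to port, export clearance, origin terminal — exclude.
CIF value = FOB price + freight + insurance = 80771.25 + 4464.72 + 63.66 = 85299.63
Ad valorem component: 85299.63 × 22.4% = 19107.12
Specific component: 719 × 2.00 = 1438.00
Import duty = 19107.12 + 1438.00 = 20545.12
Buyer bears: freight 4464.72 + insurance 63.66 + destination terminal 167.05 + duty 20545.12 = 25240.55
Landed cost = invoice 80771.25 + 25240.55 = 106011.80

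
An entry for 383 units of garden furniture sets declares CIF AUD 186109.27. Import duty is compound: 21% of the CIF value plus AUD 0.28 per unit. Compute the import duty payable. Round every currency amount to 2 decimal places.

Import duty: AUD 39190.19

Ad valorem component: 186109.27 × 21% = 39082.95
Specific component: 383 × 0.28 = 107.24
Import duty = 39082.95 + 107.24 = 39190.19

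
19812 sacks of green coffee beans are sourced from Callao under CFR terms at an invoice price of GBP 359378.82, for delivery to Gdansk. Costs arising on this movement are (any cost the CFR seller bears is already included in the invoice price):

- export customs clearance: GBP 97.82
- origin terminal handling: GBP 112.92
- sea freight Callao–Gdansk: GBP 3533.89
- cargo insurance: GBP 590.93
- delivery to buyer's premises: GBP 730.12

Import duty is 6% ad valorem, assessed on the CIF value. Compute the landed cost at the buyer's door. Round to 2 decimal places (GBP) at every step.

CFR: the seller pays costs through ocean freight to the destination port, but not insurance.
Already in the invoice (seller's account under CFR): export clearance, origin terminal, freight — exclude.
CIF value = CFR price + insurance = 359378.82 + 590.93 = 359969.75
Import duty = 359969.75 × 6% = 21598.19
Buyer bears: insurance 590.93 + delivery 730.12 + duty 21598.19 = 22919.24
Landed cost = invoice 359378.82 + 22919.24 = 382298.06

Total landed cost: GBP 382298.06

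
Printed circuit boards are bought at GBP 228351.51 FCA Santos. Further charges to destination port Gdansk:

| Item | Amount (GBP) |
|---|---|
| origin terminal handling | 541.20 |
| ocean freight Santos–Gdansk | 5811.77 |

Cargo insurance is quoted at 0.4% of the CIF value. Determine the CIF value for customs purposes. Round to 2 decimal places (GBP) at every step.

Let C be the CIF value. C = FCA price + pre-shipment costs + freight + 0.4% × C
C − 0.4% × C = 228351.51 + 541.20 + 5811.77
0.996 × C = 234704.48
C = 234704.48 / 0.996 = 235647.07
Insurance premium = 0.4% × 235647.07 = 942.59

CIF value: GBP 235647.07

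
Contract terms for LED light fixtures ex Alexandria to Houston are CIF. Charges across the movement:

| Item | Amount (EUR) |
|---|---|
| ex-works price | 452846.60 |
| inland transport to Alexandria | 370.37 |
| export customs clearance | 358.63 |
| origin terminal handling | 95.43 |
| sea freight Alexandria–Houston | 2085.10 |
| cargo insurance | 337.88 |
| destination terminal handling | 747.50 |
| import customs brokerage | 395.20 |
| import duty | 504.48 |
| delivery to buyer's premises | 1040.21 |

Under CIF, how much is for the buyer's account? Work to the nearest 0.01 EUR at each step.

CIF: the seller pays costs through ocean freight and marine insurance to the destination port.
Seller's account: goods 452846.60 + inland to port 370.37 + export clearance 358.63 + origin terminal 95.43 + freight 2085.10 + insurance 337.88 = 456094.01
Buyer's account: destination terminal 747.50 + brokerage 395.20 + duty 504.48 + delivery 1040.21 = 2687.39

Buyer's account: EUR 2687.39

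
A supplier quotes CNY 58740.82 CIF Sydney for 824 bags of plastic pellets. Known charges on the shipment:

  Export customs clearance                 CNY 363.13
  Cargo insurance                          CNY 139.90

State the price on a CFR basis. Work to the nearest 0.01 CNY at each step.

Not relevant to the conversion: export clearance — on the seller under both CIF and CFR; already in the CIF price and stays in the CFR price.
From CIF to CFR, the seller no longer bears: insurance.
CFR price = 58740.82 − 139.90 = 58600.92

CFR price: CNY 58600.92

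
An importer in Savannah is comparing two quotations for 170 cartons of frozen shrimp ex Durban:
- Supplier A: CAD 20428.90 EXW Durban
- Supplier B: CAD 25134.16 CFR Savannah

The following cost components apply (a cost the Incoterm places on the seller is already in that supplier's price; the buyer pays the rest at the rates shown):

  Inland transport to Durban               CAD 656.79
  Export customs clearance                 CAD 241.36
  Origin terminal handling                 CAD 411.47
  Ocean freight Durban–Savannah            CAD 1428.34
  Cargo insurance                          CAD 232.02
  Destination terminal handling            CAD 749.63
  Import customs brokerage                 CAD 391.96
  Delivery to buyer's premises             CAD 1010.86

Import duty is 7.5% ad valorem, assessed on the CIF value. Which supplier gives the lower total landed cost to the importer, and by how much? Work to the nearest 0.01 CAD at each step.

Supplier A is cheaper by CAD 2114.84

Supplier A (EXW):
CIF value = EXW price + inland to port + export clearance + origin terminal + freight + insurance = 20428.90 + 656.79 + 241.36 + 411.47 + 1428.34 + 232.02 = 23398.88
Import duty = 23398.88 × 7.5% = 1754.92
Buyer bears (A): 656.79 + 241.36 + 411.47 + 1428.34 + 232.02 + 749.63 + 391.96 + 1010.86 = 5122.43
Landed cost (A) = invoice 20428.90 + 5122.43 + duty 1754.92 = 27306.25
Supplier B (CFR):
CIF value = CFR price + insurance = 25134.16 + 232.02 = 25366.18
Import duty = 25366.18 × 7.5% = 1902.46
Buyer bears (B): 232.02 + 749.63 + 391.96 + 1010.86 = 2384.47
Landed cost (B) = invoice 25134.16 + 2384.47 + duty 1902.46 = 29421.09
Difference = |27306.25 − 29421.09| = 2114.84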